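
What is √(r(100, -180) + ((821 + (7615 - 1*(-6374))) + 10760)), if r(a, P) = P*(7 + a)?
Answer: √6310 ≈ 79.436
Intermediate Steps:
√(r(100, -180) + ((821 + (7615 - 1*(-6374))) + 10760)) = √(-180*(7 + 100) + ((821 + (7615 - 1*(-6374))) + 10760)) = √(-180*107 + ((821 + (7615 + 6374)) + 10760)) = √(-19260 + ((821 + 13989) + 10760)) = √(-19260 + (14810 + 10760)) = √(-19260 + 25570) = √6310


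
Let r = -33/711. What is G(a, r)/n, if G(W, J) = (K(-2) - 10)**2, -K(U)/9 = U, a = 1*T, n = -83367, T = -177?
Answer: -64/83367 ≈ -0.00076769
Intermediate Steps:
r = -11/237 (r = -33*1/711 = -11/237 ≈ -0.046413)
a = -177 (a = 1*(-177) = -177)
K(U) = -9*U
G(W, J) = 64 (G(W, J) = (-9*(-2) - 10)**2 = (18 - 10)**2 = 8**2 = 64)
G(a, r)/n = 64/(-83367) = 64*(-1/83367) = -64/83367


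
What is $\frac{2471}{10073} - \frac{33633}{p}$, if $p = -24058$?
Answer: $\frac{56890361}{34619462} \approx 1.6433$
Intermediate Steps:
$\frac{2471}{10073} - \frac{33633}{p} = \frac{2471}{10073} - \frac{33633}{-24058} = 2471 \cdot \frac{1}{10073} - - \frac{33633}{24058} = \frac{353}{1439} + \frac{33633}{24058} = \frac{56890361}{34619462}$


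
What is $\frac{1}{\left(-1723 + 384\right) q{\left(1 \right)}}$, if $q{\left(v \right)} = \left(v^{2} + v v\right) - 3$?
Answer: $\frac{1}{1339} \approx 0.00074683$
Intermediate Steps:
$q{\left(v \right)} = -3 + 2 v^{2}$ ($q{\left(v \right)} = \left(v^{2} + v^{2}\right) - 3 = 2 v^{2} - 3 = -3 + 2 v^{2}$)
$\frac{1}{\left(-1723 + 384\right) q{\left(1 \right)}} = \frac{1}{\left(-1723 + 384\right) \left(-3 + 2 \cdot 1^{2}\right)} = \frac{1}{\left(-1339\right) \left(-3 + 2 \cdot 1\right)} = \frac{1}{\left(-1339\right) \left(-3 + 2\right)} = \frac{1}{\left(-1339\right) \left(-1\right)} = \frac{1}{1339}$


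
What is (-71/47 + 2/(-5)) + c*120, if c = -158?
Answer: -4456049/235 ≈ -18962.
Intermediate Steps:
(-71/47 + 2/(-5)) + c*120 = (-71/47 + 2/(-5)) - 158*120 = (-71*1/47 + 2*(-⅕)) - 18960 = (-71/47 - ⅖) - 18960 = -449/235 - 18960 = -4456049/235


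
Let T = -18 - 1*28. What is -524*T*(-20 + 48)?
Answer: 674912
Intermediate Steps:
T = -46 (T = -18 - 28 = -46)
-524*T*(-20 + 48) = -(-24104)*(-20 + 48) = -(-24104)*28 = -524*(-1288) = 674912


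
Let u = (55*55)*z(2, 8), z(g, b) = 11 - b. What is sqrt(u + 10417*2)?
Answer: sqrt(29909) ≈ 172.94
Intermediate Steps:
u = 9075 (u = (55*55)*(11 - 1*8) = 3025*(11 - 8) = 3025*3 = 9075)
sqrt(u + 10417*2) = sqrt(9075 + 10417*2) = sqrt(9075 + 20834) = sqrt(29909)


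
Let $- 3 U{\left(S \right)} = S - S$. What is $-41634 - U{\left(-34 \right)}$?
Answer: $-41634$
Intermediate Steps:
$U{\left(S \right)} = 0$ ($U{\left(S \right)} = - \frac{S - S}{3} = \left(- \frac{1}{3}\right) 0 = 0$)
$-41634 - U{\left(-34 \right)} = -41634 - 0 = -41634 + 0 = -41634$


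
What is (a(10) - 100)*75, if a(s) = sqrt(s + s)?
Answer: -7500 + 150*sqrt(5) ≈ -7164.6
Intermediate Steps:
a(s) = sqrt(2)*sqrt(s) (a(s) = sqrt(2*s) = sqrt(2)*sqrt(s))
(a(10) - 100)*75 = (sqrt(2)*sqrt(10) - 100)*75 = (2*sqrt(5) - 100)*75 = (-100 + 2*sqrt(5))*75 = -7500 + 150*sqrt(5)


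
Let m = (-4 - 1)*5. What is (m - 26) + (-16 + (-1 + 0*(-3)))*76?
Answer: -1343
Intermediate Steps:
m = -25 (m = -5*5 = -25)
(m - 26) + (-16 + (-1 + 0*(-3)))*76 = (-25 - 26) + (-16 + (-1 + 0*(-3)))*76 = -51 + (-16 + (-1 + 0))*76 = -51 + (-16 - 1)*76 = -51 - 17*76 = -51 - 1292 = -1343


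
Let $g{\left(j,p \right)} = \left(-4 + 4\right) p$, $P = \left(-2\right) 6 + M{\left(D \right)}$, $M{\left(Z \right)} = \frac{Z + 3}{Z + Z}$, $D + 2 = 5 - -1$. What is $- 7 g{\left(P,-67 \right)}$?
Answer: $0$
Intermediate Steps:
$D = 4$ ($D = -2 + \left(5 - -1\right) = -2 + \left(5 + 1\right) = -2 + 6 = 4$)
$M{\left(Z \right)} = \frac{3 + Z}{2 Z}$
$P = - \frac{89}{8}$ ($P = \left(-2\right) 6 + \frac{3 + 4}{2 \cdot 4} = -12 + \frac{1}{2} \cdot \frac{1}{4} \cdot 7 = -12 + \frac{7}{8} = - \frac{89}{8} \approx -11.125$)
$g{\left(j,p \right)} = 0$ ($g{\left(j,p \right)} = 0 p = 0$)
$- 7 g{\left(P,-67 \right)} = \left(-7\right) 0 = 0$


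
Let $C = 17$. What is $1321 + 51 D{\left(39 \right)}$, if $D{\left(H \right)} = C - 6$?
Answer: $1882$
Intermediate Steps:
$D{\left(H \right)} = 11$ ($D{\left(H \right)} = 17 - 6 = 11$)
$1321 + 51 D{\left(39 \right)} = 1321 + 51 \cdot 11 = 1321 + 561 = 1882$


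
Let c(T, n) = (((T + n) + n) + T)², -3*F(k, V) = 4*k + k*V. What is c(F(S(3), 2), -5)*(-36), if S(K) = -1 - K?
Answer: -1296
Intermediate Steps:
F(k, V) = -4*k/3 - V*k/3 (F(k, V) = -(4*k + k*V)/3 = -(4*k + V*k)/3 = -4*k/3 - V*k/3)
c(T, n) = (2*T + 2*n)² (c(T, n) = ((T + 2*n) + T)² = (2*T + 2*n)²)
c(F(S(3), 2), -5)*(-36) = (4*(-(-1 - 1*3)*(4 + 2)/3 - 5)²)*(-36) = (4*(-⅓*(-1 - 3)*6 - 5)²)*(-36) = (4*(-⅓*(-4)*6 - 5)²)*(-36) = (4*(8 - 5)²)*(-36) = (4*3²)*(-36) = (4*9)*(-36) = 36*(-36) = -1296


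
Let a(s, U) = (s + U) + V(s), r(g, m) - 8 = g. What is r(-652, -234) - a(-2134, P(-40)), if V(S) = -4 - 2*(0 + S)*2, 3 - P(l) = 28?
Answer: -7017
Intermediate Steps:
P(l) = -25 (P(l) = 3 - 1*28 = 3 - 28 = -25)
r(g, m) = 8 + g
V(S) = -4 - 4*S (V(S) = -4 - 2*S*2 = -4 - 4*S)
a(s, U) = -4 + U - 3*s (a(s, U) = (s + U) + (-4 - 4*s) = (U + s) + (-4 - 4*s) = -4 + U - 3*s)
r(-652, -234) - a(-2134, P(-40)) = (8 - 652) - (-4 - 25 - 3*(-2134)) = -644 - (-4 - 25 + 6402) = -644 - 1*6373 = -644 - 6373 = -7017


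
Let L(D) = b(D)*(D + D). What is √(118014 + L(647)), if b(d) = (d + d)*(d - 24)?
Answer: √1043291642 ≈ 32300.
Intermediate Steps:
b(d) = 2*d*(-24 + d) (b(d) = (2*d)*(-24 + d) = 2*d*(-24 + d))
L(D) = 4*D²*(-24 + D) (L(D) = (2*D*(-24 + D))*(D + D) = (2*D*(-24 + D))*(2*D) = 4*D²*(-24 + D))
√(118014 + L(647)) = √(118014 + 4*647²*(-24 + 647)) = √(118014 + 4*418609*623) = √(118014 + 1043173628) = √1043291642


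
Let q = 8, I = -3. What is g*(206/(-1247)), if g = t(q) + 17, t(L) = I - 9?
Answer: -1030/1247 ≈ -0.82598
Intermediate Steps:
t(L) = -12 (t(L) = -3 - 9 = -12)
g = 5 (g = -12 + 17 = 5)
g*(206/(-1247)) = 5*(206/(-1247)) = 5*(206*(-1/1247)) = 5*(-206/1247) = -1030/1247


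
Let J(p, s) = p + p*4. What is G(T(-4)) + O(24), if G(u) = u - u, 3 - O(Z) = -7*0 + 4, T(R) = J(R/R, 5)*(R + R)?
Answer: -1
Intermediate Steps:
J(p, s) = 5*p (J(p, s) = p + 4*p = 5*p)
T(R) = 10*R (T(R) = (5*(R/R))*(R + R) = (5*1)*(2*R) = 5*(2*R) = 10*R)
O(Z) = -1 (O(Z) = 3 - (-7*0 + 4) = 3 - (0 + 4) = 3 - 1*4 = 3 - 4 = -1)
G(u) = 0
G(T(-4)) + O(24) = 0 - 1 = -1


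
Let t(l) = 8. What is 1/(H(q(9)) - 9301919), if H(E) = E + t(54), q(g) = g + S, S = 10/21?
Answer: -21/195339932 ≈ -1.0750e-7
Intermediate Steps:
S = 10/21 (S = 10*(1/21) = 10/21 ≈ 0.47619)
q(g) = 10/21 + g (q(g) = g + 10/21 = 10/21 + g)
H(E) = 8 + E (H(E) = E + 8 = 8 + E)
1/(H(q(9)) - 9301919) = 1/((8 + (10/21 + 9)) - 9301919) = 1/((8 + 199/21) - 9301919) = 1/(367/21 - 9301919) = 1/(-195339932/21) = -21/195339932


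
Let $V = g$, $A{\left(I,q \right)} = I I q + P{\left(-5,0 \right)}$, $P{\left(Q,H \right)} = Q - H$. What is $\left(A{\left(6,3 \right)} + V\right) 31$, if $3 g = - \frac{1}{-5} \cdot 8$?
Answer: $\frac{48143}{15} \approx 3209.5$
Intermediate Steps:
$A{\left(I,q \right)} = -5 + q I^{2}$ ($A{\left(I,q \right)} = I I q - 5 = I^{2} q + \left(-5 + 0\right) = q I^{2} - 5 = -5 + q I^{2}$)
$g = \frac{8}{15}$ ($g = \frac{- \frac{1}{-5} \cdot 8}{3} = \frac{\left(-1\right) \left(- \frac{1}{5}\right) 8}{3} = \frac{\frac{1}{5} \cdot 8}{3} = \frac{1}{3} \cdot \frac{8}{5} = \frac{8}{15} \approx 0.53333$)
$V = \frac{8}{15} \approx 0.53333$
$\left(A{\left(6,3 \right)} + V\right) 31 = \left(\left(-5 + 3 \cdot 6^{2}\right) + \frac{8}{15}\right) 31 = \left(\left(-5 + 3 \cdot 36\right) + \frac{8}{15}\right) 31 = \left(\left(-5 + 108\right) + \frac{8}{15}\right) 31 = \left(103 + \frac{8}{15}\right) 31 = \frac{1553}{15} \cdot 31 = \frac{48143}{15}$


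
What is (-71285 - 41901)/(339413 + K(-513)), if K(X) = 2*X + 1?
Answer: -56593/169194 ≈ -0.33449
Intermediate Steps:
K(X) = 1 + 2*X
(-71285 - 41901)/(339413 + K(-513)) = (-71285 - 41901)/(339413 + (1 + 2*(-513))) = -113186/(339413 + (1 - 1026)) = -113186/(339413 - 1025) = -113186/338388 = -113186*1/338388 = -56593/169194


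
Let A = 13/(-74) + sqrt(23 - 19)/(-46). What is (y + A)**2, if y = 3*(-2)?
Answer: 112042225/2896804 ≈ 38.678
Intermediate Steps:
A = -373/1702 (A = 13*(-1/74) + sqrt(4)*(-1/46) = -13/74 + 2*(-1/46) = -13/74 - 1/23 = -373/1702 ≈ -0.21915)
y = -6
(y + A)**2 = (-6 - 373/1702)**2 = (-10585/1702)**2 = 112042225/2896804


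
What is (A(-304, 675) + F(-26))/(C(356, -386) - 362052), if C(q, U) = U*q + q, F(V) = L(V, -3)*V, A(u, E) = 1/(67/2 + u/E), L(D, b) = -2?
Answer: -1160717/11134440052 ≈ -0.00010425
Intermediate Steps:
A(u, E) = 1/(67/2 + u/E) (A(u, E) = 1/(67*(½) + u/E) = 1/(67/2 + u/E))
F(V) = -2*V
C(q, U) = q + U*q
(A(-304, 675) + F(-26))/(C(356, -386) - 362052) = (2*675/(2*(-304) + 67*675) - 2*(-26))/(356*(1 - 386) - 362052) = (2*675/(-608 + 45225) + 52)/(356*(-385) - 362052) = (2*675/44617 + 52)/(-137060 - 362052) = (2*675*(1/44617) + 52)/(-499112) = (1350/44617 + 52)*(-1/499112) = (2321434/44617)*(-1/499112) = -1160717/11134440052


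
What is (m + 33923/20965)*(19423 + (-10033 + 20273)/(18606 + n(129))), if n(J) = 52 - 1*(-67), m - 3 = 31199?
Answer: 47586107366718099/78513925 ≈ 6.0609e+8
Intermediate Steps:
m = 31202 (m = 3 + 31199 = 31202)
n(J) = 119 (n(J) = 52 + 67 = 119)
(m + 33923/20965)*(19423 + (-10033 + 20273)/(18606 + n(129))) = (31202 + 33923/20965)*(19423 + (-10033 + 20273)/(18606 + 119)) = (31202 + 33923*(1/20965))*(19423 + 10240/18725) = (31202 + 33923/20965)*(19423 + 10240*(1/18725)) = 654183853*(19423 + 2048/3745)/20965 = (654183853/20965)*(72741183/3745) = 47586107366718099/78513925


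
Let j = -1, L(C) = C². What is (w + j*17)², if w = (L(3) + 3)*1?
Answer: 25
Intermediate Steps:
w = 12 (w = (3² + 3)*1 = (9 + 3)*1 = 12*1 = 12)
(w + j*17)² = (12 - 1*17)² = (12 - 17)² = (-5)² = 25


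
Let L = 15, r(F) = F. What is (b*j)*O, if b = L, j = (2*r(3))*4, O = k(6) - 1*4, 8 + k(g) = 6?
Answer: -2160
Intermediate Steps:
k(g) = -2 (k(g) = -8 + 6 = -2)
O = -6 (O = -2 - 1*4 = -2 - 4 = -6)
j = 24 (j = (2*3)*4 = 6*4 = 24)
b = 15
(b*j)*O = (15*24)*(-6) = 360*(-6) = -2160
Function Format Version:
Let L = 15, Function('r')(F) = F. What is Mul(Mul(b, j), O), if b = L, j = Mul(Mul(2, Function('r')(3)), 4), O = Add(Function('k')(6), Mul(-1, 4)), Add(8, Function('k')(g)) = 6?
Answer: -2160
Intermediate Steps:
Function('k')(g) = -2 (Function('k')(g) = Add(-8, 6) = -2)
O = -6 (O = Add(-2, Mul(-1, 4)) = Add(-2, -4) = -6)
j = 24 (j = Mul(Mul(2, 3), 4) = Mul(6, 4) = 24)
b = 15
Mul(Mul(b, j), O) = Mul(Mul(15, 24), -6) = Mul(360, -6) = -2160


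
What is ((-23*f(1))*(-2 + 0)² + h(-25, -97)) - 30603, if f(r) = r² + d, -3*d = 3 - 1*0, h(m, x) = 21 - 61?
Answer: -30643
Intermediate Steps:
h(m, x) = -40
d = -1 (d = -(3 - 1*0)/3 = -(3 + 0)/3 = -⅓*3 = -1)
f(r) = -1 + r² (f(r) = r² - 1 = -1 + r²)
((-23*f(1))*(-2 + 0)² + h(-25, -97)) - 30603 = ((-23*(-1 + 1²))*(-2 + 0)² - 40) - 30603 = (-23*(-1 + 1)*(-2)² - 40) - 30603 = (-23*0*4 - 40) - 30603 = (0*4 - 40) - 30603 = (0 - 40) - 30603 = -40 - 30603 = -30643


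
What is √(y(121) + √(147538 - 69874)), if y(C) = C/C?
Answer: √(1 + 4*√4854) ≈ 16.724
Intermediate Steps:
y(C) = 1
√(y(121) + √(147538 - 69874)) = √(1 + √(147538 - 69874)) = √(1 + √77664) = √(1 + 4*√4854)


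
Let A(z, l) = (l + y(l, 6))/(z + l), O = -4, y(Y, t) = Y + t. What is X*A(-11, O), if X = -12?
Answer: -8/5 ≈ -1.6000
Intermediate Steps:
A(z, l) = (6 + 2*l)/(l + z) (A(z, l) = (l + (l + 6))/(z + l) = (l + (6 + l))/(l + z) = (6 + 2*l)/(l + z))
X*A(-11, O) = -24*(3 - 4)/(-4 - 11) = -24*(-1)/(-15) = -24*(-1)*(-1)/15 = -12*2/15 = -8/5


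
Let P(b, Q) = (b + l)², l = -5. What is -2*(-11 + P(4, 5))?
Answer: 20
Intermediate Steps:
P(b, Q) = (-5 + b)² (P(b, Q) = (b - 5)² = (-5 + b)²)
-2*(-11 + P(4, 5)) = -2*(-11 + (-5 + 4)²) = -2*(-11 + (-1)²) = -2*(-11 + 1) = -2*(-10) = 20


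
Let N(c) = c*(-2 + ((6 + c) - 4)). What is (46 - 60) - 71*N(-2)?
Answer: -298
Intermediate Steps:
N(c) = c² (N(c) = c*(-2 + (2 + c)) = c*c = c²)
(46 - 60) - 71*N(-2) = (46 - 60) - 71*(-2)² = -14 - 71*4 = -14 - 284 = -298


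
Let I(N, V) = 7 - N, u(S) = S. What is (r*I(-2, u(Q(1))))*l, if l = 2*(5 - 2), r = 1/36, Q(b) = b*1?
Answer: 3/2 ≈ 1.5000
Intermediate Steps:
Q(b) = b
r = 1/36 ≈ 0.027778
l = 6 (l = 2*3 = 6)
(r*I(-2, u(Q(1))))*l = ((7 - 1*(-2))/36)*6 = ((7 + 2)/36)*6 = ((1/36)*9)*6 = (1/4)*6 = 3/2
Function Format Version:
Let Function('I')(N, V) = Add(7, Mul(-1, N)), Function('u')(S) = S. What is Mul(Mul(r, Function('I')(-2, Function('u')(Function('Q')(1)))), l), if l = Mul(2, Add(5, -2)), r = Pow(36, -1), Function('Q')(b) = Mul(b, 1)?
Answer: Rational(3, 2) ≈ 1.5000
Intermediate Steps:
Function('Q')(b) = b
r = Rational(1, 36) ≈ 0.027778
l = 6 (l = Mul(2, 3) = 6)
Mul(Mul(r, Function('I')(-2, Function('u')(Function('Q')(1)))), l) = Mul(Mul(Rational(1, 36), Add(7, Mul(-1, -2))), 6) = Mul(Mul(Rational(1, 36), Add(7, 2)), 6) = Mul(Mul(Rational(1, 36), 9), 6) = Mul(Rational(1, 4), 6) = Rational(3, 2)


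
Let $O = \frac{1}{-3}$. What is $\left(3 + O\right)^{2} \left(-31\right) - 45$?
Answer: $- \frac{2389}{9} \approx -265.44$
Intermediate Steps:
$O = - \frac{1}{3} \approx -0.33333$
$\left(3 + O\right)^{2} \left(-31\right) - 45 = \left(3 - \frac{1}{3}\right)^{2} \left(-31\right) - 45 = \left(\frac{8}{3}\right)^{2} \left(-31\right) - 45 = \frac{64}{9} \left(-31\right) - 45 = - \frac{1984}{9} - 45 = - \frac{2389}{9}$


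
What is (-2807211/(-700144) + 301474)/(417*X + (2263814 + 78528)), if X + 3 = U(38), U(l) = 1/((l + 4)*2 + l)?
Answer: 12875759187487/99985295823368 ≈ 0.12878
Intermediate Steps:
U(l) = 1/(8 + 3*l) (U(l) = 1/((4 + l)*2 + l) = 1/((8 + 2*l) + l) = 1/(8 + 3*l))
X = -365/122 (X = -3 + 1/(8 + 3*38) = -3 + 1/(8 + 114) = -3 + 1/122 = -365/122 ≈ -2.9918)
(-2807211/(-700144) + 301474)/(417*X + (2263814 + 78528)) = (-2807211/(-700144) + 301474)/(417*(-365/122) + (2263814 + 78528)) = (-2807211*(-1/700144) + 301474)/(-152205/122 + 2342342) = (2807211/700144 + 301474)/(285613519/122) = (211078019467/700144)*(122/285613519) = 12875759187487/99985295823368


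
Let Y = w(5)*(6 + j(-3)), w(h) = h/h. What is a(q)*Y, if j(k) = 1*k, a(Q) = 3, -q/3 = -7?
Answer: 9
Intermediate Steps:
q = 21 (q = -3*(-7) = 21)
j(k) = k
w(h) = 1
Y = 3 (Y = 1*(6 - 3) = 1*3 = 3)
a(q)*Y = 3*3 = 9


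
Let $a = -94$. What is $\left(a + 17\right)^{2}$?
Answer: $5929$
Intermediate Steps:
$\left(a + 17\right)^{2} = \left(-94 + 17\right)^{2} = \left(-77\right)^{2} = 5929$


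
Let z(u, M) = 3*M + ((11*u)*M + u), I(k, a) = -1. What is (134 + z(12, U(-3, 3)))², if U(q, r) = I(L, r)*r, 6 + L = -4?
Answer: 67081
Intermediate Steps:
L = -10 (L = -6 - 4 = -10)
U(q, r) = -r
z(u, M) = u + 3*M + 11*M*u (z(u, M) = 3*M + (11*M*u + u) = 3*M + (u + 11*M*u) = u + 3*M + 11*M*u)
(134 + z(12, U(-3, 3)))² = (134 + (12 + 3*(-1*3) + 11*(-1*3)*12))² = (134 + (12 + 3*(-3) + 11*(-3)*12))² = (134 + (12 - 9 - 396))² = (134 - 393)² = (-259)² = 67081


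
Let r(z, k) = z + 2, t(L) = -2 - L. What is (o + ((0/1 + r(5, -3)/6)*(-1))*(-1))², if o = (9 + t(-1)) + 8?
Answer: 10609/36 ≈ 294.69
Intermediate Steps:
r(z, k) = 2 + z
o = 16 (o = (9 + (-2 - 1*(-1))) + 8 = (9 + (-2 + 1)) + 8 = (9 - 1) + 8 = 8 + 8 = 16)
(o + ((0/1 + r(5, -3)/6)*(-1))*(-1))² = (16 + ((0/1 + (2 + 5)/6)*(-1))*(-1))² = (16 + ((0*1 + 7*(⅙))*(-1))*(-1))² = (16 + ((0 + 7/6)*(-1))*(-1))² = (16 + ((7/6)*(-1))*(-1))² = (16 - 7/6*(-1))² = (16 + 7/6)² = (103/6)² = 10609/36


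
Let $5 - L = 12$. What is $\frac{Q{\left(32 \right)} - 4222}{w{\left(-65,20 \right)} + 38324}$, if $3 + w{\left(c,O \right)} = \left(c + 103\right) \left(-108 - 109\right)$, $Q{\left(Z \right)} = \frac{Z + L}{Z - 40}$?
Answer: $- \frac{11267}{80200} \approx -0.14049$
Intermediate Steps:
$L = -7$ ($L = 5 - 12 = -7$)
$Q{\left(Z \right)} = \frac{-7 + Z}{-40 + Z}$ ($Q{\left(Z \right)} = \frac{Z - 7}{Z - 40} = \frac{-7 + Z}{-40 + Z}$)
$w{\left(c,O \right)} = -22354 - 217 c$ ($w{\left(c,O \right)} = -3 + \left(c + 103\right) \left(-108 - 109\right) = -3 + \left(103 + c\right) \left(-217\right) = -3 - \left(22351 + 217 c\right) = -22354 - 217 c$)
$\frac{Q{\left(32 \right)} - 4222}{w{\left(-65,20 \right)} + 38324} = \frac{\frac{-7 + 32}{-40 + 32} - 4222}{\left(-22354 - -14105\right) + 38324} = \frac{\frac{1}{-8} \cdot 25 - 4222}{\left(-22354 + 14105\right) + 38324} = \frac{\left(- \frac{1}{8}\right) 25 - 4222}{-8249 + 38324} = \frac{- \frac{25}{8} - 4222}{30075} = \left(- \frac{33801}{8}\right) \frac{1}{30075} = - \frac{11267}{80200}$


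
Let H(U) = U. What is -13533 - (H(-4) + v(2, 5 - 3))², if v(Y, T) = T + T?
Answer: -13533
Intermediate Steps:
v(Y, T) = 2*T
-13533 - (H(-4) + v(2, 5 - 3))² = -13533 - (-4 + 2*(5 - 3))² = -13533 - (-4 + 2*2)² = -13533 - (-4 + 4)² = -13533 - 1*0² = -13533 - 1*0 = -13533 + 0 = -13533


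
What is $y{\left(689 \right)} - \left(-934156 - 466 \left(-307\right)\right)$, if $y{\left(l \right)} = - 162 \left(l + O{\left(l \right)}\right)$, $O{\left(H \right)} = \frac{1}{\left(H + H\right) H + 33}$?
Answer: $\frac{645145474938}{949475} \approx 6.7948 \cdot 10^{5}$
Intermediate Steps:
$O{\left(H \right)} = \frac{1}{33 + 2 H^{2}}$ ($O{\left(H \right)} = \frac{1}{2 H H + 33} = \frac{1}{2 H^{2} + 33} = \frac{1}{33 + 2 H^{2}}$)
$y{\left(l \right)} = - 162 l - \frac{162}{33 + 2 l^{2}}$ ($y{\left(l \right)} = - 162 \left(l + \frac{1}{33 + 2 l^{2}}\right) = - 162 l - \frac{162}{33 + 2 l^{2}}$)
$y{\left(689 \right)} - \left(-934156 - 466 \left(-307\right)\right) = \frac{162 \left(-1 - 22737 - 2 \cdot 689^{3}\right)}{33 + 2 \cdot 689^{2}} - \left(-934156 - 466 \left(-307\right)\right) = \frac{162 \left(-1 - 22737 - 654165538\right)}{33 + 2 \cdot 474721} - \left(-934156 - -143062\right) = \frac{162 \left(-1 - 22737 - 654165538\right)}{33 + 949442} - \left(-934156 + 143062\right) = 162 \cdot \frac{1}{949475} \left(-654188276\right) - -791094 = 162 \cdot \frac{1}{949475} \left(-654188276\right) + 791094 = - \frac{105978500712}{949475} + 791094 = \frac{645145474938}{949475}$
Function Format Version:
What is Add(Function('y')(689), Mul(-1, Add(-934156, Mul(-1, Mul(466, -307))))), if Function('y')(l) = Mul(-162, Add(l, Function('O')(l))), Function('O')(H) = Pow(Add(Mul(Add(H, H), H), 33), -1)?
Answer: Rational(645145474938, 949475) ≈ 6.7948e+5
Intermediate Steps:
Function('O')(H) = Pow(Add(33, Mul(2, Pow(H, 2))), -1) (Function('O')(H) = Pow(Add(Mul(Mul(2, H), H), 33), -1) = Pow(Add(Mul(2, Pow(H, 2)), 33), -1) = Pow(Add(33, Mul(2, Pow(H, 2))), -1))
Function('y')(l) = Add(Mul(-162, l), Mul(-162, Pow(Add(33, Mul(2, Pow(l, 2))), -1))) (Function('y')(l) = Mul(-162, Add(l, Pow(Add(33, Mul(2, Pow(l, 2))), -1))) = Add(Mul(-162, l), Mul(-162, Pow(Add(33, Mul(2, Pow(l, 2))), -1))))
Add(Function('y')(689), Mul(-1, Add(-934156, Mul(-1, Mul(466, -307))))) = Add(Mul(162, Pow(Add(33, Mul(2, Pow(689, 2))), -1), Add(-1, Mul(-33, 689), Mul(-2, Pow(689, 3)))), Mul(-1, Add(-934156, Mul(-1, Mul(466, -307))))) = Add(Mul(162, Pow(Add(33, Mul(2, 474721)), -1), Add(-1, -22737, Mul(-2, 327082769))), Mul(-1, Add(-934156, Mul(-1, -143062)))) = Add(Mul(162, Pow(Add(33, 949442), -1), Add(-1, -22737, -654165538)), Mul(-1, Add(-934156, 143062))) = Add(Mul(162, Pow(949475, -1), -654188276), Mul(-1, -791094)) = Add(Mul(162, Rational(1, 949475), -654188276), 791094) = Add(Rational(-105978500712, 949475), 791094) = Rational(645145474938, 949475)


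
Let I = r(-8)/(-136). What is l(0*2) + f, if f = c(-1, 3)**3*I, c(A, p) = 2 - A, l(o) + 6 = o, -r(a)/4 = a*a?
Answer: 762/17 ≈ 44.824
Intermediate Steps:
r(a) = -4*a**2 (r(a) = -4*a*a = -4*a**2)
l(o) = -6 + o
I = 32/17 (I = -4*(-8)**2/(-136) = -4*64*(-1/136) = -256*(-1/136) = 32/17 ≈ 1.8824)
f = 864/17 (f = (2 - 1*(-1))**3*(32/17) = (2 + 1)**3*(32/17) = 3**3*(32/17) = 27*(32/17) = 864/17 ≈ 50.824)
l(0*2) + f = (-6 + 0*2) + 864/17 = (-6 + 0) + 864/17 = -6 + 864/17 = 762/17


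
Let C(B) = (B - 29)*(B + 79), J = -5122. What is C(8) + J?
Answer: -6949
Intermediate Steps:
C(B) = (-29 + B)*(79 + B)
C(8) + J = (-2291 + 8² + 50*8) - 5122 = (-2291 + 64 + 400) - 5122 = -1827 - 5122 = -6949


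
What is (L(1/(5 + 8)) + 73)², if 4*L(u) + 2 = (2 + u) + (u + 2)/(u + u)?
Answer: 63123025/10816 ≈ 5836.1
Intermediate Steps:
L(u) = u/4 + (2 + u)/(8*u) (L(u) = -½ + ((2 + u) + (u + 2)/(u + u))/4 = -½ + ((2 + u) + (2 + u)/((2*u)))/4 = -½ + ((2 + u) + (2 + u)*(1/(2*u)))/4 = -½ + ((2 + u) + (2 + u)/(2*u))/4 = -½ + (2 + u + (2 + u)/(2*u))/4 = -½ + (½ + u/4 + (2 + u)/(8*u)) = u/4 + (2 + u)/(8*u))
(L(1/(5 + 8)) + 73)² = ((2 + (1 + 2/(5 + 8))/(5 + 8))/(8*(1/(5 + 8))) + 73)² = ((2 + (1 + 2/13)/13)/(8*(1/13)) + 73)² = ((2 + (1 + 2*(1/13))/13)/(8*(1/13)) + 73)² = ((⅛)*13*(2 + (1 + 2/13)/13) + 73)² = ((⅛)*13*(2 + (1/13)*(15/13)) + 73)² = ((⅛)*13*(2 + 15/169) + 73)² = ((⅛)*13*(353/169) + 73)² = (353/104 + 73)² = (7945/104)² = 63123025/10816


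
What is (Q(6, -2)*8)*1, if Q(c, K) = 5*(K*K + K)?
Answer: 80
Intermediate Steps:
Q(c, K) = 5*K + 5*K² (Q(c, K) = 5*(K² + K) = 5*(K + K²) = 5*K + 5*K²)
(Q(6, -2)*8)*1 = ((5*(-2)*(1 - 2))*8)*1 = ((5*(-2)*(-1))*8)*1 = (10*8)*1 = 80*1 = 80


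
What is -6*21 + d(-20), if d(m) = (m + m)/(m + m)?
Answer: -125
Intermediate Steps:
d(m) = 1 (d(m) = (2*m)/((2*m)) = (2*m)*(1/(2*m)) = 1)
-6*21 + d(-20) = -6*21 + 1 = -126 + 1 = -125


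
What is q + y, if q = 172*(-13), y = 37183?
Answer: 34947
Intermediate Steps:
q = -2236
q + y = -2236 + 37183 = 34947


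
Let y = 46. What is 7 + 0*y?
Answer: 7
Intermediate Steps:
7 + 0*y = 7 + 0*46 = 7 + 0 = 7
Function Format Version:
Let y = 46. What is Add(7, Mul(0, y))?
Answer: 7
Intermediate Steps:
Add(7, Mul(0, y)) = Add(7, Mul(0, 46)) = Add(7, 0) = 7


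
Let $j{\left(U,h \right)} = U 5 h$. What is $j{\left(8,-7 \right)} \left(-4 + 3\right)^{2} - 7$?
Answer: $-287$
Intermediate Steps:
$j{\left(U,h \right)} = 5 U h$
$j{\left(8,-7 \right)} \left(-4 + 3\right)^{2} - 7 = 5 \cdot 8 \left(-7\right) \left(-4 + 3\right)^{2} - 7 = - 280 \left(-1\right)^{2} - 7 = \left(-280\right) 1 - 7 = -280 - 7 = -287$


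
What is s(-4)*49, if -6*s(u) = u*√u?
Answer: 196*I/3 ≈ 65.333*I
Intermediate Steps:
s(u) = -u^(3/2)/6 (s(u) = -u*√u/6 = -u^(3/2)/6)
s(-4)*49 = -(-4)*I/3*49 = (4*I/3)*49 = 196*I/3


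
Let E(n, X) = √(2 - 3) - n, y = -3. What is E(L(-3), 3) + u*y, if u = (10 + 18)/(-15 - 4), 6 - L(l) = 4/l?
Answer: -166/57 + I ≈ -2.9123 + 1.0*I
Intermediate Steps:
L(l) = 6 - 4/l
E(n, X) = I - n (E(n, X) = √(-1) - n = I - n)
u = -28/19 (u = 28/(-19) = 28*(-1/19) = -28/19 ≈ -1.4737)
E(L(-3), 3) + u*y = (I - (6 - 4/(-3))) - 28/19*(-3) = (I - (6 - 4*(-⅓))) + 84/19 = (I - (6 + 4/3)) + 84/19 = (I - 1*22/3) + 84/19 = (I - 22/3) + 84/19 = (-22/3 + I) + 84/19 = -166/57 + I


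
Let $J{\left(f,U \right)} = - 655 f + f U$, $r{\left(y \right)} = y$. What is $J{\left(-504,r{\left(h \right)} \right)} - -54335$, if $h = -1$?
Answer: $384959$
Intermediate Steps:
$J{\left(f,U \right)} = - 655 f + U f$
$J{\left(-504,r{\left(h \right)} \right)} - -54335 = - 504 \left(-655 - 1\right) - -54335 = \left(-504\right) \left(-656\right) + 54335 = 330624 + 54335 = 384959$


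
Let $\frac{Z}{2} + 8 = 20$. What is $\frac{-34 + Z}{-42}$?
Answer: $\frac{5}{21} \approx 0.2381$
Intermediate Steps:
$Z = 24$ ($Z = -16 + 2 \cdot 20 = -16 + 40 = 24$)
$\frac{-34 + Z}{-42} = \frac{-34 + 24}{-42} = \left(- \frac{1}{42}\right) \left(-10\right) = \frac{5}{21}$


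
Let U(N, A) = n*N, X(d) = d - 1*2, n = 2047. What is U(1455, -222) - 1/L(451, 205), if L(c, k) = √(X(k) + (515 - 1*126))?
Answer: 2978385 - √37/148 ≈ 2.9784e+6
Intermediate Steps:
X(d) = -2 + d (X(d) = d - 2 = -2 + d)
L(c, k) = √(387 + k) (L(c, k) = √((-2 + k) + (515 - 1*126)) = √((-2 + k) + (515 - 126)) = √((-2 + k) + 389) = √(387 + k))
U(N, A) = 2047*N
U(1455, -222) - 1/L(451, 205) = 2047*1455 - 1/(√(387 + 205)) = 2978385 - 1/(√592) = 2978385 - 1/(4*√37) = 2978385 - √37/148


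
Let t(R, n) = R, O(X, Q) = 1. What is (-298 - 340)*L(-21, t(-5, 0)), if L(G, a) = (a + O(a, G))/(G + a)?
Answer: -1276/13 ≈ -98.154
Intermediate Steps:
L(G, a) = (1 + a)/(G + a) (L(G, a) = (a + 1)/(G + a) = (1 + a)/(G + a))
(-298 - 340)*L(-21, t(-5, 0)) = (-298 - 340)*((1 - 5)/(-21 - 5)) = -638*(-4)/(-26) = -(-319)*(-4)/13 = -638*2/13 = -1276/13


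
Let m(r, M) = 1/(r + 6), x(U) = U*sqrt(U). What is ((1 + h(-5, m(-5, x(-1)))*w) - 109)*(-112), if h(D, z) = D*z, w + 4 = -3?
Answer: 8176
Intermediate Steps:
w = -7 (w = -4 - 3 = -7)
x(U) = U**(3/2)
m(r, M) = 1/(6 + r)
((1 + h(-5, m(-5, x(-1)))*w) - 109)*(-112) = ((1 - 5/(6 - 5)*(-7)) - 109)*(-112) = ((1 - 5/1*(-7)) - 109)*(-112) = ((1 - 5*1*(-7)) - 109)*(-112) = ((1 - 5*(-7)) - 109)*(-112) = ((1 + 35) - 109)*(-112) = (36 - 109)*(-112) = -73*(-112) = 8176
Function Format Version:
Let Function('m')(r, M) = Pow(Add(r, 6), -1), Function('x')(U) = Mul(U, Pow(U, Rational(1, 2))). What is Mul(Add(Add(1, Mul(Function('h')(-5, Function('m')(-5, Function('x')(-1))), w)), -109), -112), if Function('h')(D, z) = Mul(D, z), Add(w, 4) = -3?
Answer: 8176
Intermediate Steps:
w = -7 (w = Add(-4, -3) = -7)
Function('x')(U) = Pow(U, Rational(3, 2))
Function('m')(r, M) = Pow(Add(6, r), -1)
Mul(Add(Add(1, Mul(Function('h')(-5, Function('m')(-5, Function('x')(-1))), w)), -109), -112) = Mul(Add(Add(1, Mul(Mul(-5, Pow(Add(6, -5), -1)), -7)), -109), -112) = Mul(Add(Add(1, Mul(Mul(-5, Pow(1, -1)), -7)), -109), -112) = Mul(Add(Add(1, Mul(Mul(-5, 1), -7)), -109), -112) = Mul(Add(Add(1, Mul(-5, -7)), -109), -112) = Mul(Add(Add(1, 35), -109), -112) = Mul(Add(36, -109), -112) = Mul(-73, -112) = 8176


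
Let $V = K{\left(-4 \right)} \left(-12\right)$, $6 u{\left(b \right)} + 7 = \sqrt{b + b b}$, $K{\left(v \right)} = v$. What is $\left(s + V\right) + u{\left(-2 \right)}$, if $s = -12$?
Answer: $\frac{209}{6} + \frac{\sqrt{2}}{6} \approx 35.069$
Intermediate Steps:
$u{\left(b \right)} = - \frac{7}{6} + \frac{\sqrt{b + b^{2}}}{6}$ ($u{\left(b \right)} = - \frac{7}{6} + \frac{\sqrt{b + b b}}{6} = - \frac{7}{6} + \frac{\sqrt{b + b^{2}}}{6}$)
$V = 48$ ($V = \left(-4\right) \left(-12\right) = 48$)
$\left(s + V\right) + u{\left(-2 \right)} = \left(-12 + 48\right) - \left(\frac{7}{6} - \frac{\sqrt{- 2 \left(1 - 2\right)}}{6}\right) = 36 - \left(\frac{7}{6} - \frac{\sqrt{\left(-2\right) \left(-1\right)}}{6}\right) = 36 - \left(\frac{7}{6} - \frac{\sqrt{2}}{6}\right) = \frac{209}{6} + \frac{\sqrt{2}}{6}$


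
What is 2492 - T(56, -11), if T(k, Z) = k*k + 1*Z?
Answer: -633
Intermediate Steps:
T(k, Z) = Z + k² (T(k, Z) = k² + Z = Z + k²)
2492 - T(56, -11) = 2492 - (-11 + 56²) = 2492 - (-11 + 3136) = 2492 - 1*3125 = 2492 - 3125 = -633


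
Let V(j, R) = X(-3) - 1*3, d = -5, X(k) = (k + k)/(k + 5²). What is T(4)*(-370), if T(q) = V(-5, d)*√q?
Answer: 26640/11 ≈ 2421.8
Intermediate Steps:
X(k) = 2*k/(25 + k) (X(k) = (2*k)/(k + 25) = (2*k)/(25 + k) = 2*k/(25 + k))
V(j, R) = -36/11 (V(j, R) = 2*(-3)/(25 - 3) - 1*3 = 2*(-3)/22 - 3 = 2*(-3)*(1/22) - 3 = -3/11 - 3 = -36/11)
T(q) = -36*√q/11
T(4)*(-370) = -36*√4/11*(-370) = -36/11*2*(-370) = -72/11*(-370) = 26640/11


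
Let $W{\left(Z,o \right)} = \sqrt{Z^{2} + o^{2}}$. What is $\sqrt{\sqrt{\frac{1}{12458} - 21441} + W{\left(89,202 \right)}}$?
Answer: $\frac{\sqrt{776008820 \sqrt{1949} + 137038 i \sqrt{27501495946}}}{12458} \approx 15.582 + 4.6985 i$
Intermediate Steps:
$\sqrt{\sqrt{\frac{1}{12458} - 21441} + W{\left(89,202 \right)}} = \sqrt{\sqrt{\frac{1}{12458} - 21441} + \sqrt{89^{2} + 202^{2}}} = \sqrt{\sqrt{\frac{1}{12458} - 21441} + \sqrt{7921 + 40804}} = \sqrt{\sqrt{- \frac{267111977}{12458}} + \sqrt{48725}} = \sqrt{\frac{11 i \sqrt{27501495946}}{12458} + 5 \sqrt{1949}} = \sqrt{5 \sqrt{1949} + \frac{11 i \sqrt{27501495946}}{12458}}$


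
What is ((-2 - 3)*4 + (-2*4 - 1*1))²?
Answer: 841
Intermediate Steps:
((-2 - 3)*4 + (-2*4 - 1*1))² = (-5*4 + (-8 - 1))² = (-20 - 9)² = (-29)² = 841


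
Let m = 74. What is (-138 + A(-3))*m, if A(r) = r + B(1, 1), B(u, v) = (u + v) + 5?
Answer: -9916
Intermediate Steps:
B(u, v) = 5 + u + v
A(r) = 7 + r (A(r) = r + (5 + 1 + 1) = r + 7 = 7 + r)
(-138 + A(-3))*m = (-138 + (7 - 3))*74 = (-138 + 4)*74 = -134*74 = -9916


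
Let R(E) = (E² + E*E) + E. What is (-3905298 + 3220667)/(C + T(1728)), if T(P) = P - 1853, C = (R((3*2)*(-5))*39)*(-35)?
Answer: 684631/2416175 ≈ 0.28335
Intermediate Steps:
R(E) = E + 2*E² (R(E) = (E² + E²) + E = 2*E² + E = E + 2*E²)
C = -2416050 (C = ((((3*2)*(-5))*(1 + 2*((3*2)*(-5))))*39)*(-35) = (((6*(-5))*(1 + 2*(6*(-5))))*39)*(-35) = (-30*(1 + 2*(-30))*39)*(-35) = (-30*(1 - 60)*39)*(-35) = (-30*(-59)*39)*(-35) = (1770*39)*(-35) = 69030*(-35) = -2416050)
T(P) = -1853 + P
(-3905298 + 3220667)/(C + T(1728)) = (-3905298 + 3220667)/(-2416050 + (-1853 + 1728)) = -684631/(-2416050 - 125) = -684631/(-2416175) = -684631*(-1/2416175) = 684631/2416175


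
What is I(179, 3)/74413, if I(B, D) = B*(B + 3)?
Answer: 32578/74413 ≈ 0.43780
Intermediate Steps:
I(B, D) = B*(3 + B)
I(179, 3)/74413 = (179*(3 + 179))/74413 = (179*182)*(1/74413) = 32578*(1/74413) = 32578/74413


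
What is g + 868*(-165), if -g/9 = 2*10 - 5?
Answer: -143355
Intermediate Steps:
g = -135 (g = -9*(2*10 - 5) = -9*(20 - 5) = -9*15 = -135)
g + 868*(-165) = -135 + 868*(-165) = -135 - 143220 = -143355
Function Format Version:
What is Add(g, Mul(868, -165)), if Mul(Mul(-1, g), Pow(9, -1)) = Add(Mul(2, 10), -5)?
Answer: -143355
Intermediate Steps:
g = -135 (g = Mul(-9, Add(Mul(2, 10), -5)) = Mul(-9, Add(20, -5)) = Mul(-9, 15) = -135)
Add(g, Mul(868, -165)) = Add(-135, Mul(868, -165)) = Add(-135, -143220) = -143355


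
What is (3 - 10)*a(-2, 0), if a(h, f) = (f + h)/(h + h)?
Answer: -7/2 ≈ -3.5000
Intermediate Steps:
a(h, f) = (f + h)/(2*h) (a(h, f) = (f + h)/((2*h)) = (f + h)*(1/(2*h)) = (f + h)/(2*h))
(3 - 10)*a(-2, 0) = (3 - 10)*((½)*(0 - 2)/(-2)) = -7*(-1)*(-2)/(2*2) = -7*½ = -7/2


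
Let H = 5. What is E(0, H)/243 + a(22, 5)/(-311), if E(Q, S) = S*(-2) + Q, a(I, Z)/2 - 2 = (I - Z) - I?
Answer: -1652/75573 ≈ -0.021860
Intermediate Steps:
a(I, Z) = 4 - 2*Z (a(I, Z) = 4 + 2*((I - Z) - I) = 4 + 2*(-Z) = 4 - 2*Z)
E(Q, S) = Q - 2*S (E(Q, S) = -2*S + Q = Q - 2*S)
E(0, H)/243 + a(22, 5)/(-311) = (0 - 2*5)/243 + (4 - 2*5)/(-311) = (0 - 10)*(1/243) + (4 - 10)*(-1/311) = -10*1/243 - 6*(-1/311) = -10/243 + 6/311 = -1652/75573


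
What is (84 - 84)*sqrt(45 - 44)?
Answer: 0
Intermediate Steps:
(84 - 84)*sqrt(45 - 44) = 0*sqrt(1) = 0*1 = 0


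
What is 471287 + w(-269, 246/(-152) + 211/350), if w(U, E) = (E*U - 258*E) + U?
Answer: 6271657589/13300 ≈ 4.7155e+5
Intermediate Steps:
w(U, E) = U - 258*E + E*U (w(U, E) = (-258*E + E*U) + U = U - 258*E + E*U)
471287 + w(-269, 246/(-152) + 211/350) = 471287 + (-269 - 258*(246/(-152) + 211/350) + (246/(-152) + 211/350)*(-269)) = 471287 + (-269 - 258*(246*(-1/152) + 211*(1/350)) + (246*(-1/152) + 211*(1/350))*(-269)) = 471287 + (-269 - 258*(-123/76 + 211/350) + (-123/76 + 211/350)*(-269)) = 471287 + (-269 - 258*(-13507/13300) - 13507/13300*(-269)) = 471287 + (-269 + 1742403/6650 + 3633383/13300) = 471287 + 3540489/13300 = 6271657589/13300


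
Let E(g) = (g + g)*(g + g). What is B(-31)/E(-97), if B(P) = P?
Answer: -31/37636 ≈ -0.00082368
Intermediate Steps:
E(g) = 4*g² (E(g) = (2*g)*(2*g) = 4*g²)
B(-31)/E(-97) = -31/(4*(-97)²) = -31/(4*9409) = -31/37636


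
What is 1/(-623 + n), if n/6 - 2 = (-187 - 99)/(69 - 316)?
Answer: -19/11477 ≈ -0.0016555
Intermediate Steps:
n = 360/19 (n = 12 + 6*((-187 - 99)/(69 - 316)) = 12 + 6*(-286/(-247)) = 12 + 6*(-286*(-1/247)) = 12 + 6*(22/19) = 12 + 132/19 = 360/19 ≈ 18.947)
1/(-623 + n) = 1/(-623 + 360/19) = 1/(-11477/19) = -19/11477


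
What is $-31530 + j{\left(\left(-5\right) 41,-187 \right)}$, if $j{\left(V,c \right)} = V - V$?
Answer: $-31530$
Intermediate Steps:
$j{\left(V,c \right)} = 0$
$-31530 + j{\left(\left(-5\right) 41,-187 \right)} = -31530 + 0 = -31530$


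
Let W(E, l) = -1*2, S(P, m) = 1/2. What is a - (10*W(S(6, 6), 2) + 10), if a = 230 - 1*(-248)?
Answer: 488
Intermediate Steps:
a = 478 (a = 230 + 248 = 478)
S(P, m) = 1/2
W(E, l) = -2
a - (10*W(S(6, 6), 2) + 10) = 478 - (10*(-2) + 10) = 478 - (-20 + 10) = 478 - 1*(-10) = 478 + 10 = 488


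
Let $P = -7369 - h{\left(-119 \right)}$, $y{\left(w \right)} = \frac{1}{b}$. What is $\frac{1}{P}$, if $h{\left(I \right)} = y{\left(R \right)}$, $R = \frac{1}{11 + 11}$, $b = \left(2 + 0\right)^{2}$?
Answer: $- \frac{4}{29477} \approx -0.0001357$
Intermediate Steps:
$b = 4$ ($b = 2^{2} = 4$)
$R = \frac{1}{22} \approx 0.045455$
$y{\left(w \right)} = \frac{1}{4}$
$h{\left(I \right)} = \frac{1}{4}$
$P = - \frac{29477}{4}$ ($P = -7369 - \frac{1}{4} = - \frac{29477}{4} \approx -7369.3$)
$\frac{1}{P} = \frac{1}{- \frac{29477}{4}} = - \frac{4}{29477}$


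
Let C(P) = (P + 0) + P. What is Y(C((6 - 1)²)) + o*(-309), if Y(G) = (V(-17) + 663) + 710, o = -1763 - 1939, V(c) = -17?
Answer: 1145274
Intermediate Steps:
C(P) = 2*P (C(P) = P + P = 2*P)
o = -3702
Y(G) = 1356 (Y(G) = (-17 + 663) + 710 = 646 + 710 = 1356)
Y(C((6 - 1)²)) + o*(-309) = 1356 - 3702*(-309) = 1356 + 1143918 = 1145274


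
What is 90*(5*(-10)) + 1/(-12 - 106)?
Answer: -531001/118 ≈ -4500.0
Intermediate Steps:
90*(5*(-10)) + 1/(-12 - 106) = 90*(-50) + 1/(-118) = -4500 - 1/118 = -531001/118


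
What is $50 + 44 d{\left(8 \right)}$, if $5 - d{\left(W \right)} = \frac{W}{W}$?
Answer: $226$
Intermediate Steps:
$d{\left(W \right)} = 4$ ($d{\left(W \right)} = 5 - \frac{W}{W} = 5 - 1 = 4$)
$50 + 44 d{\left(8 \right)} = 50 + 44 \cdot 4 = 50 + 176 = 226$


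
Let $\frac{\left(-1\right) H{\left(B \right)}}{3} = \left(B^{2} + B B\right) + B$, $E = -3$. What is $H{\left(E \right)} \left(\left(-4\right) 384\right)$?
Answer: $69120$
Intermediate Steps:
$H{\left(B \right)} = - 6 B^{2} - 3 B$ ($H{\left(B \right)} = - 3 \left(\left(B^{2} + B B\right) + B\right) = - 3 \left(\left(B^{2} + B^{2}\right) + B\right) = - 3 \left(2 B^{2} + B\right) = - 3 \left(B + 2 B^{2}\right) = - 6 B^{2} - 3 B$)
$H{\left(E \right)} \left(\left(-4\right) 384\right) = \left(-3\right) \left(-3\right) \left(1 + 2 \left(-3\right)\right) \left(\left(-4\right) 384\right) = \left(-3\right) \left(-3\right) \left(1 - 6\right) \left(-1536\right) = \left(-3\right) \left(-3\right) \left(-5\right) \left(-1536\right) = \left(-45\right) \left(-1536\right) = 69120$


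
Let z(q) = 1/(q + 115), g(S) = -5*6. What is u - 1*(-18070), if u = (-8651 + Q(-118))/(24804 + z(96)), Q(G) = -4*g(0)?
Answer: 4977377111/275455 ≈ 18070.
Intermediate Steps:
g(S) = -30
Q(G) = 120 (Q(G) = -4*(-30) = 120)
z(q) = 1/(115 + q)
u = -94739/275455 (u = (-8651 + 120)/(24804 + 1/(115 + 96)) = -8531/(24804 + 1/211) = -8531/5233645/211 = -8531*211/5233645 = -94739/275455 ≈ -0.34394)
u - 1*(-18070) = -94739/275455 - 1*(-18070) = -94739/275455 + 18070 = 4977377111/275455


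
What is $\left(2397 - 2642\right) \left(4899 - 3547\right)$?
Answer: $-331240$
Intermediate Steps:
$\left(2397 - 2642\right) \left(4899 - 3547\right) = - 245 \left(4899 - 3547\right) = \left(-245\right) 1352 = -331240$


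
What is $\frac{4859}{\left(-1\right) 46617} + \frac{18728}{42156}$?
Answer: $\frac{55683931}{163765521} \approx 0.34002$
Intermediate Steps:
$\frac{4859}{\left(-1\right) 46617} + \frac{18728}{42156} = \frac{4859}{-46617} + 18728 \cdot \frac{1}{42156} = 4859 \left(- \frac{1}{46617}\right) + \frac{4682}{10539} = - \frac{4859}{46617} + \frac{4682}{10539} = \frac{55683931}{163765521}$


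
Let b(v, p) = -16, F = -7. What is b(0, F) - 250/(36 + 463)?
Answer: -8234/499 ≈ -16.501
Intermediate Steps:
b(0, F) - 250/(36 + 463) = -16 - 250/(36 + 463) = -16 - 250/499 = -8234/499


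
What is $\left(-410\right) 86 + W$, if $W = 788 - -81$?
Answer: $-34391$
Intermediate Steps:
$W = 869$ ($W = 788 + 81 = 869$)
$\left(-410\right) 86 + W = \left(-410\right) 86 + 869 = -35260 + 869 = -34391$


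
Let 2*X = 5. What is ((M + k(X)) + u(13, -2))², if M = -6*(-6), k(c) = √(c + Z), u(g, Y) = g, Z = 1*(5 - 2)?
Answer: (98 + √22)²/4 ≈ 2636.3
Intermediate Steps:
X = 5/2 (X = (½)*5 = 5/2 ≈ 2.5000)
Z = 3 (Z = 1*3 = 3)
k(c) = √(3 + c) (k(c) = √(c + 3) = √(3 + c))
M = 36
((M + k(X)) + u(13, -2))² = ((36 + √(3 + 5/2)) + 13)² = ((36 + √(11/2)) + 13)² = ((36 + √22/2) + 13)² = (49 + √22/2)²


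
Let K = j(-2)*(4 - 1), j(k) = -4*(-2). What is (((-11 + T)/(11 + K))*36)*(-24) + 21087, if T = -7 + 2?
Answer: 751869/35 ≈ 21482.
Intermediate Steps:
j(k) = 8
T = -5
K = 24 (K = 8*(4 - 1) = 8*3 = 24)
(((-11 + T)/(11 + K))*36)*(-24) + 21087 = (((-11 - 5)/(11 + 24))*36)*(-24) + 21087 = (-16/35*36)*(-24) + 21087 = (-16*1/35*36)*(-24) + 21087 = -16/35*36*(-24) + 21087 = -576/35*(-24) + 21087 = 13824/35 + 21087 = 751869/35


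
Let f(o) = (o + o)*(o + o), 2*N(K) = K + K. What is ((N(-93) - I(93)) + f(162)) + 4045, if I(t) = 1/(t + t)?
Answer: 20260607/186 ≈ 1.0893e+5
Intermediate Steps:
N(K) = K (N(K) = (K + K)/2 = (2*K)/2 = K)
I(t) = 1/(2*t)
f(o) = 4*o² (f(o) = (2*o)*(2*o) = 4*o²)
((N(-93) - I(93)) + f(162)) + 4045 = ((-93 - 1/(2*93)) + 4*162²) + 4045 = ((-93 - 1/(2*93)) + 4*26244) + 4045 = ((-93 - 1*1/186) + 104976) + 4045 = ((-93 - 1/186) + 104976) + 4045 = (-17299/186 + 104976) + 4045 = 19508237/186 + 4045 = 20260607/186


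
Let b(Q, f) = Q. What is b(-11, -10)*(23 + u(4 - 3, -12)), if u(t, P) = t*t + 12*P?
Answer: 1320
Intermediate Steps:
u(t, P) = t² + 12*P
b(-11, -10)*(23 + u(4 - 3, -12)) = -11*(23 + ((4 - 3)² + 12*(-12))) = -11*(23 + (1² - 144)) = -11*(23 + (1 - 144)) = -11*(23 - 143) = -11*(-120) = 1320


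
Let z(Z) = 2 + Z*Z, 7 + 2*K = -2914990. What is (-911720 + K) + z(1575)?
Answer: 222817/2 ≈ 1.1141e+5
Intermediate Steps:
K = -2914997/2 (K = -7/2 + (½)*(-2914990) = -7/2 - 1457495 = -2914997/2 ≈ -1.4575e+6)
z(Z) = 2 + Z²
(-911720 + K) + z(1575) = (-911720 - 2914997/2) + (2 + 1575²) = -4738437/2 + (2 + 2480625) = -4738437/2 + 2480627 = 222817/2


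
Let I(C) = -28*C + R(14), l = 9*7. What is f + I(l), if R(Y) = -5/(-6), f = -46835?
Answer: -291589/6 ≈ -48598.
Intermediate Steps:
R(Y) = ⅚ (R(Y) = -5*(-⅙) = ⅚)
l = 63
I(C) = ⅚ - 28*C (I(C) = -28*C + ⅚ = ⅚ - 28*C)
f + I(l) = -46835 + (⅚ - 28*63) = -46835 + (⅚ - 1764) = -46835 - 10579/6 = -291589/6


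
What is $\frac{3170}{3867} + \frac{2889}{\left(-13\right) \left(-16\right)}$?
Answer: $\frac{11831123}{804336} \approx 14.709$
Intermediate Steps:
$\frac{3170}{3867} + \frac{2889}{\left(-13\right) \left(-16\right)} = 3170 \cdot \frac{1}{3867} + \frac{2889}{208} = \frac{3170}{3867} + 2889 \cdot \frac{1}{208} = \frac{3170}{3867} + \frac{2889}{208} = \frac{11831123}{804336}$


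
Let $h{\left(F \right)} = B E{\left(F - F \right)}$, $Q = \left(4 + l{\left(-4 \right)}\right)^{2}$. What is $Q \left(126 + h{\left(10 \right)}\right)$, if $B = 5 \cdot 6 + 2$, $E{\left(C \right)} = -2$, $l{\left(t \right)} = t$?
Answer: $0$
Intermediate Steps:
$Q = 0$ ($Q = \left(4 - 4\right)^{2} = 0^{2} = 0$)
$B = 32$ ($B = 30 + 2 = 32$)
$h{\left(F \right)} = -64$ ($h{\left(F \right)} = 32 \left(-2\right) = -64$)
$Q \left(126 + h{\left(10 \right)}\right) = 0 \left(126 - 64\right) = 0 \cdot 62 = 0$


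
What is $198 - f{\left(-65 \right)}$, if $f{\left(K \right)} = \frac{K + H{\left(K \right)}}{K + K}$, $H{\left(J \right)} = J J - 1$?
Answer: $\frac{29899}{130} \approx 229.99$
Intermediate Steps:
$H{\left(J \right)} = -1 + J^{2}$ ($H{\left(J \right)} = J^{2} - 1 = -1 + J^{2}$)
$f{\left(K \right)} = \frac{-1 + K + K^{2}}{2 K}$ ($f{\left(K \right)} = \frac{K + \left(-1 + K^{2}\right)}{K + K} = \frac{-1 + K + K^{2}}{2 K}$)
$198 - f{\left(-65 \right)} = 198 - \frac{-1 - 65 + \left(-65\right)^{2}}{2 \left(-65\right)} = 198 - \frac{1}{2} \left(- \frac{1}{65}\right) \left(-1 - 65 + 4225\right) = 198 - \frac{1}{2} \left(- \frac{1}{65}\right) 4159 = 198 - - \frac{4159}{130} = 198 + \frac{4159}{130} = \frac{29899}{130}$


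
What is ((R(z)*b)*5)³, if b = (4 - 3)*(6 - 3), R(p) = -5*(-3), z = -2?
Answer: 11390625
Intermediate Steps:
R(p) = 15
b = 3 (b = 1*3 = 3)
((R(z)*b)*5)³ = ((15*3)*5)³ = (45*5)³ = 225³ = 11390625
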